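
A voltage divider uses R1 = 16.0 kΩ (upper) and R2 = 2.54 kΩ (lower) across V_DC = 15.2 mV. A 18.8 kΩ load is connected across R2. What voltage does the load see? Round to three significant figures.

The load sits in parallel with R2, giving an effective lower resistance R2' = R2·R_L/(R2+R_L) = 2.238 kΩ.
Now apply the divider: V_out = 15.2 × 0.1227 = 1.865 mV.

V_out ≈ 1.86 mV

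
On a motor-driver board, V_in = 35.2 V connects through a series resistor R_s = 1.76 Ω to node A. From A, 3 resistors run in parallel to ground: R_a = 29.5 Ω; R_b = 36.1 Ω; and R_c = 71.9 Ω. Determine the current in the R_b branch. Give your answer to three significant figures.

Parallel bank: R_p = 1/(1/29.5 + 1/36.1 + 1/71.9) = 13.24 Ω.
V_A by voltage divider: V_A = 35.2 × 13.24/(1.76 + 13.24) = 31.07 V.
I(R_b) = V_A / R_b = 31.07/36.1 = 0.8607 A.
(Check via current divider: I_total = 2.346 A; share G_k/ΣG = 0.3669 → same result.)

I ≈ 0.861 A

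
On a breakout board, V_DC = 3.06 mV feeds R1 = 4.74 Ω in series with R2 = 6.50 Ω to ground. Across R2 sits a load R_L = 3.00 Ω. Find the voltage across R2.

First combine the lower leg with the load: R2 ‖ R_L = 2.053 Ω.
Now apply the divider: V_out = 3.06 × 0.3022 = 0.9247 mV.
(Unloaded it would be 1.77 mV; the load pulls it down.)

V_out ≈ 0.925 mV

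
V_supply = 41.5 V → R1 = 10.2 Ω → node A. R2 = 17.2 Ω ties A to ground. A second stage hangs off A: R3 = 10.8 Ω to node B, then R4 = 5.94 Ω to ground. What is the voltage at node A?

V_A ≈ 18.8 V

Looking into the second stage from A: R3 + R4 = 16.74 Ω appears in parallel with R2.
Effective lower resistance at A: R2 ‖ 16.74 = 8.483 Ω.
So V_A = 41.5 × 0.4541 = 18.84 V.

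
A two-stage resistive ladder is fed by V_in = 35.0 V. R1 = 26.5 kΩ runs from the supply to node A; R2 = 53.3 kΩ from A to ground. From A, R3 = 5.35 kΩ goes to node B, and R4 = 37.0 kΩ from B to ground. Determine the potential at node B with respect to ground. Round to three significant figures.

Node A sees R2 in parallel with the series input of stage 2, R3 + R4 = 42.35 kΩ.
Effective lower resistance at A: R2 ‖ 42.35 = 23.60 kΩ.
So V_A = 35.0 × 0.4710 = 16.49 V.
Then the unloaded second divider: V_B = V_A × R4/(R3+R4) = 16.49 × 0.8737 = 14.40 V.

V_B ≈ 14.4 V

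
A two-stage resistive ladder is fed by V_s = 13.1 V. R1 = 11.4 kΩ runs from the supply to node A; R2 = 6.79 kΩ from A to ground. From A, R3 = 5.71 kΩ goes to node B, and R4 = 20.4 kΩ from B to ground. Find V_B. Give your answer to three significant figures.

V_B ≈ 3.29 V

Looking into the second stage from A: R3 + R4 = 26.11 kΩ appears in parallel with R2.
R2 ‖ (R3+R4) = 5.389 kΩ.
So V_A = 13.1 × 0.3210 = 4.205 V.
Stage 2 is unloaded, so V_B = V_A · R4/(R3+R4) = 4.205 × 20.4/26.11 = 3.285 V.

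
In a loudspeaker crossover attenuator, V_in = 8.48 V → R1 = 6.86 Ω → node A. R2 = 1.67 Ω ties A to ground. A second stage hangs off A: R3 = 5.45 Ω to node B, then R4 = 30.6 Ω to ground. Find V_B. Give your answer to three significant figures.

Looking into the second stage from A: R3 + R4 = 36.05 Ω appears in parallel with R2.
Effective lower resistance at A: R2 ‖ 36.05 = 1.596 Ω.
V_A = 8.48 × 1.596/(6.86 + 1.596) = 1.601 V.
Then the unloaded second divider: V_B = V_A × R4/(R3+R4) = 1.601 × 0.8488 = 1.359 V.

V_B ≈ 1.36 V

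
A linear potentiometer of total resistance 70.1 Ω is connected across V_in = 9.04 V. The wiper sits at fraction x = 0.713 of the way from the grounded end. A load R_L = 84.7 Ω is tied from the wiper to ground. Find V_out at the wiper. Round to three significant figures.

V_out ≈ 5.51 V

Lower segment x·R_p = 49.98 Ω; upper segment (1−x)·R_p = 20.12 Ω.
R_L loads the lower segment: effective lower R = 31.43 Ω.
Loaded-divider output: V_out = 9.04 × 0.6097 = 5.512 V.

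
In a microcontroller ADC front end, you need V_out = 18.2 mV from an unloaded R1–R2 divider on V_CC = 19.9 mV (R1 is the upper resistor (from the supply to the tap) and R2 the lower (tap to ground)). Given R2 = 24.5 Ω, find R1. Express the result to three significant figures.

V_out/V_CC = R2/(R1+R2) = 0.9146.
So R1 = R2 · (V_CC/V_out − 1) = 24.5 × (19.9/18.2 − 1) = 24.5 × 0.09341 = 2.288 Ω.

R1 ≈ 2.29 Ω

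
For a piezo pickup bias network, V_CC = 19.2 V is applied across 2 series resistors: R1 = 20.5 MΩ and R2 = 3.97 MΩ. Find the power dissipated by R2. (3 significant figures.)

P ≈ 2.44 µW

Series current I = V_CC/ΣR = 19.2/24.47 = 0.7846 µA.
P = I²R = 0.6157 × 3.97 = 2.444 µW.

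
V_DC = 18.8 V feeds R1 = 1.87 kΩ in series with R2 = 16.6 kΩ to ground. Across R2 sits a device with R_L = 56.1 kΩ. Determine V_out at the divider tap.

R2 ‖ R_L = (16.6 × 56.1)/(16.6 + 56.1) = 12.81 kΩ.
Voltage divider with the loaded lower leg: V_out = 18.8 × 12.81/(1.87 + 12.81) = 18.8 × 0.8726 = 16.41 V.
(Unloaded it would be 16.9 V; the load pulls it down.)

V_out ≈ 16.4 V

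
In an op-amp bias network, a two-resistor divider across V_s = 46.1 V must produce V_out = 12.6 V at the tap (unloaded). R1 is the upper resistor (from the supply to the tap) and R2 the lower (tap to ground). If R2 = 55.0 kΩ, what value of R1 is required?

R1 ≈ 146 kΩ

Required fraction k = V_out/V_s = 0.2733.
Rearranging, R1 = R2·(1−k)/k = 55.0 × 2.659 = 146.2 kΩ.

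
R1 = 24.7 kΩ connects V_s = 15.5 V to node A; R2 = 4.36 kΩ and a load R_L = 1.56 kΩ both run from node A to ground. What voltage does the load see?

First combine the lower leg with the load: R2 ‖ R_L = 1.149 kΩ.
Voltage divider with the loaded lower leg: V_out = 15.5 × 1.149/(24.7 + 1.149) = 15.5 × 0.04445 = 0.6889 V.

V_out ≈ 0.689 V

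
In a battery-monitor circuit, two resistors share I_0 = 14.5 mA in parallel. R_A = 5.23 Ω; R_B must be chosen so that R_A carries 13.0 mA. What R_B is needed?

Two-branch current divider: I_A = I_0 · R_B/(R_A + R_B).
With f = 0.8966, R_B = R_A · f/(1−f) = 5.23 × 8.667 = 45.33 Ω.

R_B ≈ 45.3 Ω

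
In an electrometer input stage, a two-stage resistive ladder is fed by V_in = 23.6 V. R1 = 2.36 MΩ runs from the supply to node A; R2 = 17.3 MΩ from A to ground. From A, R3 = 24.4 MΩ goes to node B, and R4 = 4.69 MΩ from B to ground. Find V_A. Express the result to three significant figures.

Looking into the second stage from A: R3 + R4 = 29.09 MΩ appears in parallel with R2.
Effective lower resistance at A: R2 ‖ 29.09 = 10.85 MΩ.
First divider: V_A = V_in · 10.85/(2.36 + 10.85) = 19.38 V.

V_A ≈ 19.4 V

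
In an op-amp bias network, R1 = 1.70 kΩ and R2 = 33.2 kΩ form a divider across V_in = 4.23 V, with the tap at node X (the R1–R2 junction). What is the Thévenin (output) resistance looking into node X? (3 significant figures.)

R_th ≈ 1.62 kΩ

With V_in suppressed (replaced by a short), R_th = R1 ‖ R2 = (1.700 × 33.2)/(1.700 + 33.2) = 1.617 kΩ.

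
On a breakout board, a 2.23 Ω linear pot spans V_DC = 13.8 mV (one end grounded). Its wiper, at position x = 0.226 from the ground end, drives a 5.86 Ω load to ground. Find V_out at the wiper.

V_out ≈ 2.92 mV

Lower segment x·R_p = 0.5040 Ω; upper segment (1−x)·R_p = 1.726 Ω.
Lower segment in parallel with the load: 0.5040 ‖ 5.86 = 0.4641 Ω.
Loaded-divider output: V_out = 13.8 × 0.2119 = 2.924 mV.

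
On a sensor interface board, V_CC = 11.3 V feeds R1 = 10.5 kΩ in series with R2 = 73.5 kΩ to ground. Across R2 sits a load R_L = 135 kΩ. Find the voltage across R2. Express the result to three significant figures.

V_out ≈ 9.26 V

R2 ‖ R_L = (73.5 × 135)/(73.5 + 135) = 47.59 kΩ.
Voltage divider with the loaded lower leg: V_out = 11.3 × 47.59/(10.5 + 47.59) = 11.3 × 0.8192 = 9.257 V.
(Unloaded it would be 9.89 V; the load pulls it down.)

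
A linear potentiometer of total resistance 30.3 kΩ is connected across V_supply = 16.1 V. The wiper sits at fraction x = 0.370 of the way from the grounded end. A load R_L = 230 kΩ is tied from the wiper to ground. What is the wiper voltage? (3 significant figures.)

V_out ≈ 5.78 V

The pot divides into 19.09 kΩ above the wiper and 11.21 kΩ below.
R_L loads the lower segment: effective lower R = 10.69 kΩ.
Loaded-divider output: V_out = 16.1 × 0.3590 = 5.780 V.
(Unloaded: V_out = x·V_supply = 5.96 V.)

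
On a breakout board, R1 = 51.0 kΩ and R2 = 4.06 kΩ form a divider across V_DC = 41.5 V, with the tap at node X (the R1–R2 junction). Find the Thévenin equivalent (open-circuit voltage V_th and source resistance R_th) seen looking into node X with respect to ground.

Open-circuit (no load on X): V_th = V_DC · R2/(R1 + R2) = 41.5 × 4.06/(51.00 + 4.06) = 3.060 V.
Zeroing V_DC shorts the top of R1 to ground, so R_th = R1 ‖ R2 = 3.761 kΩ.

V_th ≈ 3.06 V, R_th ≈ 3.76 kΩ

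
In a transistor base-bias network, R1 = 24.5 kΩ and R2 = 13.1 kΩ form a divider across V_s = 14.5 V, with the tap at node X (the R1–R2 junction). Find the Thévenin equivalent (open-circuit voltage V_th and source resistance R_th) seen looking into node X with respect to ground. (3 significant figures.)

With X open, the divider is unloaded: V_th = 14.5 × 13.1/37.60 = 5.052 V.
With V_s suppressed (replaced by a short), R_th = R1 ‖ R2 = (24.50 × 13.1)/(24.50 + 13.1) = 8.536 kΩ.

V_th ≈ 5.05 V, R_th ≈ 8.54 kΩ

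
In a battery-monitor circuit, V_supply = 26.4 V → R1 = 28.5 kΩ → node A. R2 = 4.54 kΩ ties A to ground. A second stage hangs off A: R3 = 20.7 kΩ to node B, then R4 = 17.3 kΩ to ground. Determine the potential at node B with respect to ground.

V_B ≈ 1.50 V

Looking into the second stage from A: R3 + R4 = 38.00 kΩ appears in parallel with R2.
Effective lower resistance at A: R2 ‖ 38.00 = 4.055 kΩ.
V_A = 26.4 × 4.055/(28.5 + 4.055) = 3.289 V.
Then the unloaded second divider: V_B = V_A × R4/(R3+R4) = 3.289 × 0.4553 = 1.497 V.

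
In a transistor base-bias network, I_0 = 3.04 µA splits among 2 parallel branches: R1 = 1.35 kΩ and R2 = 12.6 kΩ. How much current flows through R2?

Two-branch current divider: I_k = I_0 · R_other/(R_1 + R_2).
So I = 3.04 × 1.35/13.95 = 0.2942 µA.

I ≈ 0.294 µA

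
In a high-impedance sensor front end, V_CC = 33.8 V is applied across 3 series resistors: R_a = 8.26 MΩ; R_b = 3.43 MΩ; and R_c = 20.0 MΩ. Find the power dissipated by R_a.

P ≈ 9.40 µW

The common current is I = 33.8/31.69 = 1.067 µA.
P = I²R = 1.138 × 8.26 = 9.397 µW.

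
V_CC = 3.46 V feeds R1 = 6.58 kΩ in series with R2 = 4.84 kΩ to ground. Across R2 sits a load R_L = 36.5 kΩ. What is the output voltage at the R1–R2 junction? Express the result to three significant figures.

V_out ≈ 1.36 V

The load sits in parallel with R2, giving an effective lower resistance R2' = R2·R_L/(R2+R_L) = 4.273 kΩ.
Voltage divider with the loaded lower leg: V_out = 3.46 × 4.273/(6.58 + 4.273) = 3.46 × 0.3937 = 1.362 V.
(Unloaded it would be 1.47 V; the load pulls it down.)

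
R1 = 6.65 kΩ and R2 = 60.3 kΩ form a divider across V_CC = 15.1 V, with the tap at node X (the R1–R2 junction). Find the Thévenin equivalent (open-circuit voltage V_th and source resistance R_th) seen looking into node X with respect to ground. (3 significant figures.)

V_th is the unloaded tap voltage: V_CC · R2/(R1+R2) = 15.1 × 0.9007 = 13.60 V.
Zeroing V_CC shorts the top of R1 to ground, so R_th = R1 ‖ R2 = 5.989 kΩ.

V_th ≈ 13.6 V, R_th ≈ 5.99 kΩ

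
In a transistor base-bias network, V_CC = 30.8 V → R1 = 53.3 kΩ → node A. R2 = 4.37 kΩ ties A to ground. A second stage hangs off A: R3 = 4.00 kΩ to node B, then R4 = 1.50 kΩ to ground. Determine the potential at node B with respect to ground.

V_B ≈ 0.367 V

Node A sees R2 in parallel with the series input of stage 2, R3 + R4 = 5.500 kΩ.
Effective lower resistance at A: R2 ‖ 5.500 = 2.435 kΩ.
V_A = 30.8 × 2.435/(53.3 + 2.435) = 1.346 V.
Stage 2 is unloaded, so V_B = V_A · R4/(R3+R4) = 1.346 × 1.50/5.500 = 0.3670 V.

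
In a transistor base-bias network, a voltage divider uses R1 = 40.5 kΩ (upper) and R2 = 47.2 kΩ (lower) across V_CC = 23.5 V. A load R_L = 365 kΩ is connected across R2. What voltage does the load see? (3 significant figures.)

V_out ≈ 11.9 V

R2 ‖ R_L = (47.2 × 365)/(47.2 + 365) = 41.80 kΩ.
Voltage divider with the loaded lower leg: V_out = 23.5 × 41.80/(40.5 + 41.80) = 23.5 × 0.5079 = 11.93 V.
(Unloaded it would be 12.6 V; the load pulls it down.)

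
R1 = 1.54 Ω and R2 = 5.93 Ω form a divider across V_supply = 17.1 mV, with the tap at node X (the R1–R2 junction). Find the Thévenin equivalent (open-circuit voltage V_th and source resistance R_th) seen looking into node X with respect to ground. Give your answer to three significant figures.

V_th is the unloaded tap voltage: V_supply · R2/(R1+R2) = 17.1 × 0.7938 = 13.57 mV.
Looking into X with the source shorted: R_th = R1·R2/(R1+R2) = 1.540 × 5.93/7.470 = 1.223 Ω.

V_th ≈ 13.6 mV, R_th ≈ 1.22 Ω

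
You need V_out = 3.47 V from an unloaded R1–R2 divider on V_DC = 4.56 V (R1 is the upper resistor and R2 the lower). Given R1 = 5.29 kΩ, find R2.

R2 ≈ 16.8 kΩ

Required fraction k = V_out/V_DC = 0.7610.
So R2 = R1 · V_out/(V_DC − V_out) = 5.29 × 3.47/(4.56 − 3.47) = 5.29 × 3.183 = 16.84 kΩ.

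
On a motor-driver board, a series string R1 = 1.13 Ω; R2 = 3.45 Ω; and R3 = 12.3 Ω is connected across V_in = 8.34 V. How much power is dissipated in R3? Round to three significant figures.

The common current is I = 8.34/16.88 = 0.4941 A.
V(R3) = I·R = 6.077 V; P = V·I = 6.077 × 0.4941 = 3.003 W.

P ≈ 3.00 W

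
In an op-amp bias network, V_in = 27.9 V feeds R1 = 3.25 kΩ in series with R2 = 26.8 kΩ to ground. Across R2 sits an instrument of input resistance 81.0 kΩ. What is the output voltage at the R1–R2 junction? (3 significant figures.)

V_out ≈ 24.0 V

The load sits in parallel with R2, giving an effective lower resistance R2' = R2·R_L/(R2+R_L) = 20.14 kΩ.
Now apply the divider: V_out = 27.9 × 0.8610 = 24.02 V.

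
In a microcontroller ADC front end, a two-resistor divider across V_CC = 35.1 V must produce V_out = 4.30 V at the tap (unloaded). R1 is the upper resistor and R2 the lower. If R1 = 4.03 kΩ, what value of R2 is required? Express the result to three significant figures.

R2 ≈ 0.563 kΩ

The divider ratio is R2/(R1+R2) = 4.30/35.1 = 0.1225.
R2 = R1 · 0.1225/(1 − 0.1225) = 0.5626 kΩ.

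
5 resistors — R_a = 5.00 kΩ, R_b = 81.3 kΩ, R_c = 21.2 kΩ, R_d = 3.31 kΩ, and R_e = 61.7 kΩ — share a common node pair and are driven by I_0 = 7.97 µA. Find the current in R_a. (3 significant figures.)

Conductances: ΣG = 1/5.00 + 1/81.3 + 1/21.2 + 1/3.31 + 1/61.7 = 0.5778 (1/kΩ).
Current divider: I(R_a) = I_0 · G_k/ΣG = 7.97 × (0.2000/0.5778) = 7.97 × 0.3461 = 2.759 µA.

I ≈ 2.76 µA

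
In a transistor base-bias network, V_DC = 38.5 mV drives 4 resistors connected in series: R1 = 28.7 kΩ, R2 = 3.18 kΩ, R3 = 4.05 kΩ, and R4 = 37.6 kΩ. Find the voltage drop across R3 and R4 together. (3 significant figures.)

V ≈ 21.8 mV

ΣR = 28.7 + 3.18 + 4.05 + 37.6 = 73.53 kΩ.
R_{R3..R4} = 4.05 + 37.6 = 41.65 kΩ.
By the voltage-divider rule, V = 38.5 × 41.65/73.53 = 21.81 mV.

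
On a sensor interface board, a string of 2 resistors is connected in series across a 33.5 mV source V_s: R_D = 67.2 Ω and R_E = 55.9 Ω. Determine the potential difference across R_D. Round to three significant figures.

Total series resistance ΣR = 67.2 + 55.9 = 123.1 Ω.
By the voltage-divider rule, V = 33.5 × 67.20/123.1 = 18.29 mV.

V ≈ 18.3 mV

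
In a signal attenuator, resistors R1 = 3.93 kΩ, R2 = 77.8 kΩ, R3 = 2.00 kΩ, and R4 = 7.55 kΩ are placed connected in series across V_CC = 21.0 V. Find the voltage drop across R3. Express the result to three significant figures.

Total series resistance ΣR = 3.93 + 77.8 + 2.00 + 7.55 = 91.28 kΩ.
V = V_CC · R/ΣR = 21.0 × 0.02191 = 0.4601 V.

V ≈ 0.460 V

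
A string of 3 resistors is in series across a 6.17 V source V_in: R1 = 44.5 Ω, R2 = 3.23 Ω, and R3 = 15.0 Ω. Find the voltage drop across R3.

V ≈ 1.48 V

Series total: ΣR = 44.5 + 3.23 + 15.0 = 62.73 Ω.
By the voltage-divider rule, V = 6.17 × 15.00/62.73 = 1.475 V.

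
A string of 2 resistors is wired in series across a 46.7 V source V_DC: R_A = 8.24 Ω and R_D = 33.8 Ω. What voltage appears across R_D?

Total series resistance ΣR = 8.24 + 33.8 = 42.04 Ω.
By the voltage-divider rule, V = 46.7 × 33.80/42.04 = 37.55 V.

V ≈ 37.5 V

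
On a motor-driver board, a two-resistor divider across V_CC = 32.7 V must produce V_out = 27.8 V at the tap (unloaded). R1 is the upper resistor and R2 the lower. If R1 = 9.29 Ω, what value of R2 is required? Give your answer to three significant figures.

V_out/V_CC = R2/(R1+R2) = 0.8502.
So R2 = R1 · V_out/(V_CC − V_out) = 9.29 × 27.8/(32.7 − 27.8) = 9.29 × 5.673 = 52.71 Ω.

R2 ≈ 52.7 Ω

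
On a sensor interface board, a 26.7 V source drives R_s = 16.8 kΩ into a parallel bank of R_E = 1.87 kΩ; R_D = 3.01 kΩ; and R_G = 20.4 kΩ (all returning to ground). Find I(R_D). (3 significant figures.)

Equivalent of the parallel group: R_p = 1.092 kΩ.
Node voltage V_A = V_in · R_p/(R_s + R_p) = 26.7 × 0.06102 = 1.629 V.
I(R_D) = V_A / R_D = 1.629/3.01 = 0.5412 mA.
(Check via current divider: I_total = 1.492 mA; share G_k/ΣG = 0.3627 → same result.)

I ≈ 0.541 mA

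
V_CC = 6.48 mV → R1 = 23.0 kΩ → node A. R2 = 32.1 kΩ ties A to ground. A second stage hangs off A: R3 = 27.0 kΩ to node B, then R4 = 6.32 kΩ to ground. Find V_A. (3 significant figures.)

V_A ≈ 2.69 mV

Looking into the second stage from A: R3 + R4 = 33.32 kΩ appears in parallel with R2.
R2 ‖ (R3+R4) = 16.35 kΩ.
V_A = 6.48 × 16.35/(23.0 + 16.35) = 2.692 mV.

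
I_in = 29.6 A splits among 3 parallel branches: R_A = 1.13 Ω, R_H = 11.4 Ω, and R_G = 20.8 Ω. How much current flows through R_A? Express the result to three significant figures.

Total conductance ΣG = 1/1.13 + 1/11.4 + 1/20.8 = 1.021 (units of 1/Ω).
R_A takes the fraction G_k/ΣG = 0.8850/1.021 = 0.8670, so I = 29.6 × 0.8670 = 25.66 A.

I ≈ 25.7 A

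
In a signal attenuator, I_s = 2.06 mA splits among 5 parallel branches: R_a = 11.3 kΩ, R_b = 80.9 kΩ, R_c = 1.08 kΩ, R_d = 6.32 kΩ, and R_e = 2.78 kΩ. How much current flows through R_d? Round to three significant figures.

I ≈ 0.211 mA

Conductances: ΣG = 1/11.3 + 1/80.9 + 1/1.08 + 1/6.32 + 1/2.78 = 1.545 (1/kΩ).
R_d takes the fraction G_k/ΣG = 0.1582/1.545 = 0.1024, so I = 2.06 × 0.1024 = 0.2110 mA.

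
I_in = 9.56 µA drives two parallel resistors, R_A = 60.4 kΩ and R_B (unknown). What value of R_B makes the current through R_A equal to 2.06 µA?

Two-branch current divider: I_A = I_in · R_B/(R_A + R_B).
2.06/9.56 = R_B/(R_A + R_B) → R_B = R_A · (0.2155)/(1 − 0.2155) = 60.4 × 0.2747 = 16.59 kΩ.

R_B ≈ 16.6 kΩ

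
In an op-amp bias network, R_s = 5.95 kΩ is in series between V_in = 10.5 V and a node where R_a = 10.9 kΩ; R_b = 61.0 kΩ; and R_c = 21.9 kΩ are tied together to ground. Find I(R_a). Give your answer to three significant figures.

I ≈ 0.503 mA

Combine the parallel branches: R_p = (1/10.9 + 1/61.0 + 1/21.9)⁻¹ = 6.502 kΩ.
Node voltage V_A = V_in · R_p/(R_s + R_p) = 10.5 × 0.5222 = 5.483 V.
Branch current I = V_A/R_a = 5.483/10.9 = 0.5030 mA.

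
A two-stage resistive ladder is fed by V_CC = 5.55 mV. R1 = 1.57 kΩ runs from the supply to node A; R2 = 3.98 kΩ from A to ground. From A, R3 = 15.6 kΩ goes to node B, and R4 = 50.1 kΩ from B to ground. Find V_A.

V_A ≈ 3.91 mV

The second stage (R3 + R4 = 65.70 kΩ) loads node A in parallel with R2.
Effective lower resistance at A: R2 ‖ 65.70 = 3.753 kΩ.
V_A = 5.55 × 3.753/(1.57 + 3.753) = 3.913 mV.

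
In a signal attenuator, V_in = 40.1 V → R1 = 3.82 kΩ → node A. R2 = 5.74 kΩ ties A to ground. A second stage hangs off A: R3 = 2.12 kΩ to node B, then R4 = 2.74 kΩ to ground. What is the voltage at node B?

Node A sees R2 in parallel with the series input of stage 2, R3 + R4 = 4.860 kΩ.
R2 ‖ (R3+R4) = 2.632 kΩ.
First divider: V_A = V_in · 2.632/(3.82 + 2.632) = 16.36 V.
Stage 2 is unloaded, so V_B = V_A · R4/(R3+R4) = 16.36 × 2.74/4.860 = 9.222 V.

V_B ≈ 9.22 V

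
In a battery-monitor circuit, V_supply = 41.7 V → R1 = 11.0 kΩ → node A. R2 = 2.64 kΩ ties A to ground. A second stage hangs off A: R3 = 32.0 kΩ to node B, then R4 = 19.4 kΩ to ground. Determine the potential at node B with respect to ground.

V_B ≈ 2.93 V

Looking into the second stage from A: R3 + R4 = 51.40 kΩ appears in parallel with R2.
R2 ‖ (R3+R4) = 2.511 kΩ.
First divider: V_A = V_supply · 2.511/(11.0 + 2.511) = 7.750 V.
Then the unloaded second divider: V_B = V_A × R4/(R3+R4) = 7.750 × 0.3774 = 2.925 V.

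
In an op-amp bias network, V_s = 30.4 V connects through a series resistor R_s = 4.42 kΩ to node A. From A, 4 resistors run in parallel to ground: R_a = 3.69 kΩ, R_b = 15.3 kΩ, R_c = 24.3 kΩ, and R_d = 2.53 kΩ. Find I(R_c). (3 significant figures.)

I ≈ 0.283 mA

Parallel bank: R_p = 1/(1/3.69 + 1/15.3 + 1/24.3 + 1/2.53) = 1.294 kΩ.
Node voltage V_A = V_s · R_p/(R_s + R_p) = 30.4 × 0.2265 = 6.885 V.
I(R_c) = V_A / R_c = 6.885/24.3 = 0.2833 mA.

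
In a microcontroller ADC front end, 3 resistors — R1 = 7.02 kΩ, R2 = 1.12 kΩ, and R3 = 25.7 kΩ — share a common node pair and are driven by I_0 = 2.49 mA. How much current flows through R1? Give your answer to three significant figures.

Total conductance ΣG = 1/7.02 + 1/1.12 + 1/25.7 = 1.074 (units of 1/kΩ).
Current divider: I(R1) = I_0 · G_k/ΣG = 2.49 × (0.1425/1.074) = 2.49 × 0.1326 = 0.3302 mA.

I ≈ 0.330 mA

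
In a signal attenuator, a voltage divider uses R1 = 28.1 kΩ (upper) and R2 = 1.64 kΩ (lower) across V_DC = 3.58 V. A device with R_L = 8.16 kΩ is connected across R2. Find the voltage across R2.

V_out ≈ 0.166 V

R2 ‖ R_L = (1.64 × 8.16)/(1.64 + 8.16) = 1.366 kΩ.
Then V_out = V_DC · R2'/(R1 + R2') = 3.58 × 1.366/29.47 = 0.1659 V.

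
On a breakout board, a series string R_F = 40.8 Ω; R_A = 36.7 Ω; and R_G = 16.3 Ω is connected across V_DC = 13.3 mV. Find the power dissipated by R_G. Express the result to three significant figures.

The common current is I = 13.3/93.80 = 0.1418 mA.
P(R_G) = I²·R_G = (0.1418)² × 16.3 = 0.3277 µW.

P ≈ 0.328 µW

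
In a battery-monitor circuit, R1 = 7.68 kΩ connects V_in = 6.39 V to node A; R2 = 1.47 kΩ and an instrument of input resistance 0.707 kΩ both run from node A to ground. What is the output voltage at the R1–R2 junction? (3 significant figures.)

V_out ≈ 0.374 V

First combine the lower leg with the load: R2 ‖ R_L = 0.4774 kΩ.
Now apply the divider: V_out = 6.39 × 0.05852 = 0.3740 V.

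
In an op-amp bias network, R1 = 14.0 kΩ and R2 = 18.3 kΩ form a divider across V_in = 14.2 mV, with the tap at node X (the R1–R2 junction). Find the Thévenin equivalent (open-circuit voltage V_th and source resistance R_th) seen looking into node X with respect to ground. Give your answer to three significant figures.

V_th ≈ 8.05 mV, R_th ≈ 7.93 kΩ

With X open, the divider is unloaded: V_th = 14.2 × 18.3/32.30 = 8.045 mV.
Zeroing V_in shorts the top of R1 to ground, so R_th = R1 ‖ R2 = 7.932 kΩ.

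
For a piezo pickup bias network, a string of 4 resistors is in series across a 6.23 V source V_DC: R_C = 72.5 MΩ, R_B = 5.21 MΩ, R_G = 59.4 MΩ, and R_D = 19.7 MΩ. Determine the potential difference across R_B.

Series total: ΣR = 72.5 + 5.21 + 59.4 + 19.7 = 156.8 MΩ.
By the voltage-divider rule, V = 6.23 × 5.210/156.8 = 0.2070 V.

V ≈ 0.207 V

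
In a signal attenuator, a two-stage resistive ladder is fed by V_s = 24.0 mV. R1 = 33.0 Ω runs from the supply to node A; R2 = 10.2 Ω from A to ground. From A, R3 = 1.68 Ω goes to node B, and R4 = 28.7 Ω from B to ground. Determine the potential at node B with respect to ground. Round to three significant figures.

The second stage (R3 + R4 = 30.38 Ω) loads node A in parallel with R2.
R2 ‖ (R3+R4) = 7.636 Ω.
So V_A = 24.0 × 0.1879 = 4.510 mV.
Then the unloaded second divider: V_B = V_A × R4/(R3+R4) = 4.510 × 0.9447 = 4.261 mV.

V_B ≈ 4.26 mV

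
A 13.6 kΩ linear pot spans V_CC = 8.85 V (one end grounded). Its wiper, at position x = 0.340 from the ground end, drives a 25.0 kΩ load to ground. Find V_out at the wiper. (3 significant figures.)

V_out ≈ 2.68 V

The pot divides into 8.976 kΩ above the wiper and 4.624 kΩ below.
(x·R_p) ‖ R_L = 3.902 kΩ.
Then V_out = V_CC · 3.902/(8.976 + 3.902) = 2.682 V.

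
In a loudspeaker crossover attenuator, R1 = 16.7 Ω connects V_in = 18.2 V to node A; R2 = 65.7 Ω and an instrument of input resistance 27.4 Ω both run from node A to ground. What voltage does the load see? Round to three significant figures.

V_out ≈ 9.77 V

R2 ‖ R_L = (65.7 × 27.4)/(65.7 + 27.4) = 19.34 Ω.
Voltage divider with the loaded lower leg: V_out = 18.2 × 19.34/(16.7 + 19.34) = 18.2 × 0.5366 = 9.766 V.
(Unloaded it would be 14.5 V; the load pulls it down.)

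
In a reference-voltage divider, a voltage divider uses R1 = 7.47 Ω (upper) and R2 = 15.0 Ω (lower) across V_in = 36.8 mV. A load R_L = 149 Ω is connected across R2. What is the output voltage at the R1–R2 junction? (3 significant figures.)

R2 ‖ R_L = (15.0 × 149)/(15.0 + 149) = 13.63 Ω.
Now apply the divider: V_out = 36.8 × 0.6459 = 23.77 mV.

V_out ≈ 23.8 mV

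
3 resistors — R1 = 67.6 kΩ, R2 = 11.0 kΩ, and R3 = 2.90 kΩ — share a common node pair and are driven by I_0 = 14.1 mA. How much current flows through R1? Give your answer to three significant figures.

Conductances: ΣG = 1/67.6 + 1/11.0 + 1/2.90 = 0.4505 (1/kΩ).
By the current-divider rule, I = I_0 · G_k/ΣG = 14.1 × 0.03283 = 0.4630 mA.

I ≈ 0.463 mA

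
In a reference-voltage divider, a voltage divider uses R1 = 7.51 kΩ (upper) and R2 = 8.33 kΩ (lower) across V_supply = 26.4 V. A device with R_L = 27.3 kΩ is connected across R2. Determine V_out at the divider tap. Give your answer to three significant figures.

The load sits in parallel with R2, giving an effective lower resistance R2' = R2·R_L/(R2+R_L) = 6.383 kΩ.
Then V_out = V_supply · R2'/(R1 + R2') = 26.4 × 6.383/13.89 = 12.13 V.

V_out ≈ 12.1 V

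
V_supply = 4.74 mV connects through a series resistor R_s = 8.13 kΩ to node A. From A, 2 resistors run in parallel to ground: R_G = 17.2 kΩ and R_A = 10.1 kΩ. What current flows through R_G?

Combine the parallel branches: R_p = (1/17.2 + 1/10.1)⁻¹ = 6.363 kΩ.
V_A by voltage divider: V_A = 4.74 × 6.363/(8.13 + 6.363) = 2.081 mV.
I(R_G) = V_A / R_G = 2.081/17.2 = 0.1210 µA.
(Equivalently: I_total = 0.3270 µA, then current-divider fraction G_k/ΣG = 0.3700.)

I ≈ 0.121 µA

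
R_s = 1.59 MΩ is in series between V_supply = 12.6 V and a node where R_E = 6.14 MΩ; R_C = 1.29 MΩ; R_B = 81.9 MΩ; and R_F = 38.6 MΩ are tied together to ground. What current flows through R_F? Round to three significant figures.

Parallel bank: R_p = 1/(1/6.14 + 1/1.29 + 1/81.9 + 1/38.6) = 1.024 MΩ.
Node voltage V_A = V_supply · R_p/(R_s + R_p) = 12.6 × 0.3918 = 4.937 V.
Branch current I = V_A/R_F = 4.937/38.6 = 0.1279 µA.

I ≈ 0.128 µA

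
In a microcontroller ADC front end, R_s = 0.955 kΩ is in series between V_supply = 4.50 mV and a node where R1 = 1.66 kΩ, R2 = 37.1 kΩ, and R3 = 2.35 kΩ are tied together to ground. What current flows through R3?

Combine the parallel branches: R_p = (1/1.66 + 1/37.1 + 1/2.35)⁻¹ = 0.9480 kΩ.
V_A by voltage divider: V_A = 4.50 × 0.9480/(0.955 + 0.9480) = 2.242 mV.
I(R3) = V_A / R3 = 2.242/2.35 = 0.9539 µA.

I ≈ 0.954 µA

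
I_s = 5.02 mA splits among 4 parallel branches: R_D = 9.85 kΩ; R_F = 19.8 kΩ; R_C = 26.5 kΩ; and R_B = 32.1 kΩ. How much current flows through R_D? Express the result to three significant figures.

I ≈ 2.31 mA

ΣG = 1/9.85 + 1/19.8 + 1/26.5 + 1/32.1 = 0.2209.
R_D takes the fraction G_k/ΣG = 0.1015/0.2209 = 0.4596, so I = 5.02 × 0.4596 = 2.307 mA.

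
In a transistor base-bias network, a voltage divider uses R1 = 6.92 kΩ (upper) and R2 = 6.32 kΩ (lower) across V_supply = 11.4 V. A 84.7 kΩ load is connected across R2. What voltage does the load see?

V_out ≈ 5.24 V

R2 ‖ R_L = (6.32 × 84.7)/(6.32 + 84.7) = 5.881 kΩ.
Now apply the divider: V_out = 11.4 × 0.4594 = 5.237 V.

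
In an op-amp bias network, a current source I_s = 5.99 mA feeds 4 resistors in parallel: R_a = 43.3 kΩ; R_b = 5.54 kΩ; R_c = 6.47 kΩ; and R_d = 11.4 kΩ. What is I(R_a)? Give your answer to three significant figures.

I ≈ 0.310 mA

Total conductance ΣG = 1/43.3 + 1/5.54 + 1/6.47 + 1/11.4 = 0.4459 (units of 1/kΩ).
By the current-divider rule, I = I_s · G_k/ΣG = 5.99 × 0.05180 = 0.3103 mA.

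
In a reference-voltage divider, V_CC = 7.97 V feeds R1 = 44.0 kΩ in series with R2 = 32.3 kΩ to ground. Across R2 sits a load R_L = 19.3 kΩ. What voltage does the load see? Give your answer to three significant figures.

The load sits in parallel with R2, giving an effective lower resistance R2' = R2·R_L/(R2+R_L) = 12.08 kΩ.
Now apply the divider: V_out = 7.97 × 0.2154 = 1.717 V.
(Unloaded it would be 3.37 V; the load pulls it down.)

V_out ≈ 1.72 V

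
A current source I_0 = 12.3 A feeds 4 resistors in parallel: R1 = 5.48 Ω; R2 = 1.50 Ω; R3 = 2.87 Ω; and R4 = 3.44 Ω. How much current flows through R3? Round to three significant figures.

Conductances: ΣG = 1/5.48 + 1/1.50 + 1/2.87 + 1/3.44 = 1.488 (1/Ω).
R3 takes the fraction G_k/ΣG = 0.3484/1.488 = 0.2341, so I = 12.3 × 0.2341 = 2.880 A.

I ≈ 2.88 A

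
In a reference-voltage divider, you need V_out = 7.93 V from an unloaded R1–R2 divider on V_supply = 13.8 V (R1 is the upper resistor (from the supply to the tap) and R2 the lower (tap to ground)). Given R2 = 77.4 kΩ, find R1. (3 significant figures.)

V_out/V_supply = R2/(R1+R2) = 0.5746.
R1 = R2·(1/k − 1) = 77.4 × 0.7402 = 57.29 kΩ.

R1 ≈ 57.3 kΩ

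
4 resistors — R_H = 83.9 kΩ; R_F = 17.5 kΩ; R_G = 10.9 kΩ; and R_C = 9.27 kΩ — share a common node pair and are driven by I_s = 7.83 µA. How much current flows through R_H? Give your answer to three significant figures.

Conductances: ΣG = 1/83.9 + 1/17.5 + 1/10.9 + 1/9.27 = 0.2687 (1/kΩ).
R_H takes the fraction G_k/ΣG = 0.01192/0.2687 = 0.04436, so I = 7.83 × 0.04436 = 0.3473 µA.

I ≈ 0.347 µA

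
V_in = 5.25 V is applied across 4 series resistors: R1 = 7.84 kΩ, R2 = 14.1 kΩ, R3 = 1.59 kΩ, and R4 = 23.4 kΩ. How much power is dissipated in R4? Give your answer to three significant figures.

P ≈ 0.293 mW

The common current is I = 5.25/46.93 = 0.1119 mA.
V(R4) = I·R = 2.618 V; P = V·I = 2.618 × 0.1119 = 0.2928 mW.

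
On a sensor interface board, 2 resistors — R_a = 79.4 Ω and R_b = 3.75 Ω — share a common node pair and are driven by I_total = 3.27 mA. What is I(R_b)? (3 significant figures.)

I ≈ 3.12 mA

For two parallel branches, I_k = I_total · (other R)/(sum of R).
So I = 3.27 × 79.4/83.15 = 3.123 mA.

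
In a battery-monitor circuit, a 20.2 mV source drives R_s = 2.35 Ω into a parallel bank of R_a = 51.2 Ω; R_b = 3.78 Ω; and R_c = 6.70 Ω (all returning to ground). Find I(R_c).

Parallel bank: R_p = 1/(1/51.2 + 1/3.78 + 1/6.70) = 2.308 Ω.
V_A = 20.2 × 2.308/4.658 = 10.01 mV.
I(R_c) = V_A / R_c = 10.01/6.70 = 1.494 mA.

I ≈ 1.49 mA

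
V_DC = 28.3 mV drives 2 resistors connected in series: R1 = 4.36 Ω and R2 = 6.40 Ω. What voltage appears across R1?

V ≈ 11.5 mV

Total series resistance ΣR = 4.36 + 6.40 = 10.76 Ω.
Voltage divider: V = V_DC · (4.360 / 10.76) = 28.3 × 0.4052 = 11.47 mV.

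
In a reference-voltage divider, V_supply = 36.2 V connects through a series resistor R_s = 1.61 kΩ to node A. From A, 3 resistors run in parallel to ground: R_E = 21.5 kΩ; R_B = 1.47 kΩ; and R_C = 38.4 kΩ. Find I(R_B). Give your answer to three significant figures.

Parallel bank: R_p = 1/(1/21.5 + 1/1.47 + 1/38.4) = 1.328 kΩ.
V_A = 36.2 × 1.328/2.938 = 16.36 V.
Branch current I = V_A/R_B = 16.36/1.47 = 11.13 mA.

I ≈ 11.1 mA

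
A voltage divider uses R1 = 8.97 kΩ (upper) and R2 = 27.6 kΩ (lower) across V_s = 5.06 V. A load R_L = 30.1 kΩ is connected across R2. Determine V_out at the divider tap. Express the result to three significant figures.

First combine the lower leg with the load: R2 ‖ R_L = 14.40 kΩ.
Voltage divider with the loaded lower leg: V_out = 5.06 × 14.40/(8.97 + 14.40) = 5.06 × 0.6161 = 3.118 V.

V_out ≈ 3.12 V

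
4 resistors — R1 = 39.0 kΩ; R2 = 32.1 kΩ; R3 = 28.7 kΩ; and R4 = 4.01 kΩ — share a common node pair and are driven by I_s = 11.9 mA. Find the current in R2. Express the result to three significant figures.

I ≈ 1.09 mA

Conductances: ΣG = 1/39.0 + 1/32.1 + 1/28.7 + 1/4.01 = 0.3410 (1/kΩ).
Current divider: I(R2) = I_s · G_k/ΣG = 11.9 × (0.03115/0.3410) = 11.9 × 0.09135 = 1.087 mA.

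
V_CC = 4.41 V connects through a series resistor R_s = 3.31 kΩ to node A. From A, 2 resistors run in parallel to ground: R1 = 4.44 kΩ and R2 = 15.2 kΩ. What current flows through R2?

I ≈ 0.148 mA

Combine the parallel branches: R_p = (1/4.44 + 1/15.2)⁻¹ = 3.436 kΩ.
Node voltage V_A = V_CC · R_p/(R_s + R_p) = 4.41 × 0.5094 = 2.246 V.
Branch current I = V_A/R2 = 2.246/15.2 = 0.1478 mA.
(Equivalently: I_total = 0.6537 mA, then current-divider fraction G_k/ΣG = 0.2261.)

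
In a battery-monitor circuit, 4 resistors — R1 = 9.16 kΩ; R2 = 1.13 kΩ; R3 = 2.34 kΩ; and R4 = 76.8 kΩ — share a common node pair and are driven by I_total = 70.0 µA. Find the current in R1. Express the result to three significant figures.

I ≈ 5.33 µA

Conductances: ΣG = 1/9.16 + 1/1.13 + 1/2.34 + 1/76.8 = 1.434 (1/kΩ).
By the current-divider rule, I = I_total · G_k/ΣG = 70.0 × 0.07610 = 5.327 µA.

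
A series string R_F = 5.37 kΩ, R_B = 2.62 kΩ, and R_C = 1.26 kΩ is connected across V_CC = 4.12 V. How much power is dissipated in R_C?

Series current I = V_CC/ΣR = 4.12/9.250 = 0.4454 mA.
P(R_C) = I²·R_C = (0.4454)² × 1.26 = 0.2500 mW.

P ≈ 0.250 mW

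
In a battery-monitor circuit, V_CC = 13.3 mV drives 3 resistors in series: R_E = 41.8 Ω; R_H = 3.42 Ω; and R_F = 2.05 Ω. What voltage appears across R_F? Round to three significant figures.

Total series resistance ΣR = 41.8 + 3.42 + 2.05 = 47.27 Ω.
Voltage divider: V = V_CC · (2.050 / 47.27) = 13.3 × 0.04337 = 0.5768 mV.

V ≈ 0.577 mV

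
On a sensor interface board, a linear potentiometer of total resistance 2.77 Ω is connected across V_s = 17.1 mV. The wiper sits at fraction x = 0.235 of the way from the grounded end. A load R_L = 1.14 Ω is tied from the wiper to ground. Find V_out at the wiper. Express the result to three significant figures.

V_out ≈ 2.80 mV

Split the track: R_lower = x·R_p = 0.6509 Ω, R_upper = (1−x)·R_p = 2.119 Ω.
R_L loads the lower segment: effective lower R = 0.4144 Ω.
Then V_out = V_s · 0.4144/(2.119 + 0.4144) = 2.797 mV.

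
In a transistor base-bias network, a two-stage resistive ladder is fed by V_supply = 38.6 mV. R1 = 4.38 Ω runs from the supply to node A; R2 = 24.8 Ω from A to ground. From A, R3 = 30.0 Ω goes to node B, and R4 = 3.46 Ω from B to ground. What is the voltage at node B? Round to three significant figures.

Looking into the second stage from A: R3 + R4 = 33.46 Ω appears in parallel with R2.
Effective lower resistance at A: R2 ‖ 33.46 = 14.24 Ω.
First divider: V_A = V_supply · 14.24/(4.38 + 14.24) = 29.52 mV.
Stage 2 is unloaded, so V_B = V_A · R4/(R3+R4) = 29.52 × 3.46/33.46 = 3.053 mV.

V_B ≈ 3.05 mV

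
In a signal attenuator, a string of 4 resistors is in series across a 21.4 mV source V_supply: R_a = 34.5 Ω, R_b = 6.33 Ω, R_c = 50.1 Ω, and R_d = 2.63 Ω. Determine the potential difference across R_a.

V ≈ 7.89 mV

ΣR = 34.5 + 6.33 + 50.1 + 2.63 = 93.56 Ω.
Voltage divider: V = V_supply · (34.50 / 93.56) = 21.4 × 0.3687 = 7.891 mV.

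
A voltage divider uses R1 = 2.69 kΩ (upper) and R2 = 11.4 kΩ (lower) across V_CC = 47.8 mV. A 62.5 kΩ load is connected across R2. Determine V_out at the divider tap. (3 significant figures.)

R2 ‖ R_L = (11.4 × 62.5)/(11.4 + 62.5) = 9.641 kΩ.
Then V_out = V_CC · R2'/(R1 + R2') = 47.8 × 9.641/12.33 = 37.37 mV.

V_out ≈ 37.4 mV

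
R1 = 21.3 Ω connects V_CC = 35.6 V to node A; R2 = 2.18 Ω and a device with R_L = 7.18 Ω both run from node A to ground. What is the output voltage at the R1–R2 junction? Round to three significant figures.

First combine the lower leg with the load: R2 ‖ R_L = 1.672 Ω.
Then V_out = V_CC · R2'/(R1 + R2') = 35.6 × 1.672/22.97 = 2.592 V.
(Unloaded it would be 3.31 V; the load pulls it down.)

V_out ≈ 2.59 V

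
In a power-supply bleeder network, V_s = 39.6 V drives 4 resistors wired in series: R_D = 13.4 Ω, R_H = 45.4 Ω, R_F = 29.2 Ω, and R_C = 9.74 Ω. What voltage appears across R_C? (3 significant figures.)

Series total: ΣR = 13.4 + 45.4 + 29.2 + 9.74 = 97.74 Ω.
V = V_s · R/ΣR = 39.6 × 0.09965 = 3.946 V.

V ≈ 3.95 V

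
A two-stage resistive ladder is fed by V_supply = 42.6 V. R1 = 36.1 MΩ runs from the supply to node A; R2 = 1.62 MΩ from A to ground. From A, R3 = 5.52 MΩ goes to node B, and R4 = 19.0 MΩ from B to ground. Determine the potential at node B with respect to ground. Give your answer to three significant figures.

V_B ≈ 1.33 V

The second stage (R3 + R4 = 24.52 MΩ) loads node A in parallel with R2.
Effective lower resistance at A: R2 ‖ 24.52 = 1.520 MΩ.
So V_A = 42.6 × 0.04039 = 1.721 V.
V_B = V_A × 0.7749 = 1.333 V.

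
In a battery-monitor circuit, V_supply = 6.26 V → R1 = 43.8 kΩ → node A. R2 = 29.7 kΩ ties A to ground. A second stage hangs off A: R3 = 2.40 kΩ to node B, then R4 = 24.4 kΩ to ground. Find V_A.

V_A ≈ 1.52 V

Looking into the second stage from A: R3 + R4 = 26.80 kΩ appears in parallel with R2.
Effective lower resistance at A: R2 ‖ 26.80 = 14.09 kΩ.
First divider: V_A = V_supply · 14.09/(43.8 + 14.09) = 1.523 V.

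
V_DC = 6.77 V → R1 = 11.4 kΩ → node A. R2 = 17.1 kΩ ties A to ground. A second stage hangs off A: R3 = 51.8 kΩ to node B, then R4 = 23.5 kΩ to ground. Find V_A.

V_A ≈ 3.72 V

Node A sees R2 in parallel with the series input of stage 2, R3 + R4 = 75.30 kΩ.
R2 ‖ (R3+R4) = 13.94 kΩ.
So V_A = 6.77 × 0.5500 = 3.724 V.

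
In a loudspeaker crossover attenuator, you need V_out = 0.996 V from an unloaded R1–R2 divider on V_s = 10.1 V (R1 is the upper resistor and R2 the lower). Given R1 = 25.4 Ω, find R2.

V_out/V_s = R2/(R1+R2) = 0.09861.
Rearranging, R2 = R1·k/(1−k) = 25.4 × 0.1094 = 2.779 Ω.

R2 ≈ 2.78 Ω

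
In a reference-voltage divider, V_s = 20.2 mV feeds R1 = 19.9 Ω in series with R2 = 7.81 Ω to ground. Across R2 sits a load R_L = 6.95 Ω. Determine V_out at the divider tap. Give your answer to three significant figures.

V_out ≈ 3.15 mV

R2 ‖ R_L = (7.81 × 6.95)/(7.81 + 6.95) = 3.677 Ω.
Then V_out = V_s · R2'/(R1 + R2') = 20.2 × 3.677/23.58 = 3.151 mV.
(Unloaded it would be 5.69 mV; the load pulls it down.)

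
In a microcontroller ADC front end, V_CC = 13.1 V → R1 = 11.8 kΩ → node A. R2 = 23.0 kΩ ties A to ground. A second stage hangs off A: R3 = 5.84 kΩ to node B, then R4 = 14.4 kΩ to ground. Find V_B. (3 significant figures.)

V_B ≈ 4.45 V

Node A sees R2 in parallel with the series input of stage 2, R3 + R4 = 20.24 kΩ.
Effective lower resistance at A: R2 ‖ 20.24 = 10.77 kΩ.
V_A = 13.1 × 10.77/(11.8 + 10.77) = 6.250 V.
Then the unloaded second divider: V_B = V_A × R4/(R3+R4) = 6.250 × 0.7115 = 4.447 V.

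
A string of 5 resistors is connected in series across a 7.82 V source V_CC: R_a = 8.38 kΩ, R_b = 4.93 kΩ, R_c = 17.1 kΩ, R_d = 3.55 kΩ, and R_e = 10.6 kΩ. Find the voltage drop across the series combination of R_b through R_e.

Series total: ΣR = 8.38 + 4.93 + 17.1 + 3.55 + 10.6 = 44.56 kΩ.
R_{R_b..R_e} = 4.93 + 17.1 + 3.55 + 10.6 = 36.18 kΩ.
By the voltage-divider rule, V = 7.82 × 36.18/44.56 = 6.349 V.

V ≈ 6.35 V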